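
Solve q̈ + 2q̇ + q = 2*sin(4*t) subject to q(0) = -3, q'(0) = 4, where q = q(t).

q = -851*exp(-t)/289 - 30*sin(4*t)/289 - 16*cos(4*t)/289 + 25*t*exp(-t)/17

Characteristic equation r² + 2r + 1 = 0 has discriminant (2)² - 4·(1) = 0, so r = -1 is a repeated root.
Hence q_h = (C1 + C2*t)*exp(-t).
Try q_p = A*cos(4*t) + B*sin(4*t). Substituting and equating the coefficients of cos(4t) and sin(4t) gives A = -16/289, B = -30/289, so q_p = -30*sin(4*t)/289 - 16*cos(4*t)/289.
General solution: q = -30*sin(4*t)/289 - 16*cos(4*t)/289 + C1*exp(-t) + C2*t*exp(-t).
Apply the initial conditions: q(0) = -16/289 + C1 = -3 and q'(0) = -120/289 + C2 - C1 = 4. Solving gives C1 = -851/289, C2 = 25/17.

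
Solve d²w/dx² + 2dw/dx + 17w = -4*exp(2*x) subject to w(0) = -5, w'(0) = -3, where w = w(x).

w = -4*exp(2*x)/25 - 121*cos(4*x)*exp(-x)/25 - 47*exp(-x)*sin(4*x)/25

Characteristic equation r² + 2r + 17 = 0 has discriminant (2)² - 4·(17) = -64 < 0, so r = -1 ± 4i.
Hence w_h = C1*cos(4*x)*exp(-x) + C2*exp(-x)*sin(4*x).
Try w_p = A*exp(2*x). Substituting into the equation and dividing by exp(2*x) gives A = -4/25, so w_p = -4*exp(2*x)/25.
General solution: w = -4*exp(2*x)/25 + C1*cos(4*x)*exp(-x) + C2*exp(-x)*sin(4*x).
Apply the initial conditions: w(0) = -4/25 + C1 = -5 and w'(0) = -8/25 - C1 + 4*C2 = -3. Solving gives C1 = -121/25, C2 = -47/25.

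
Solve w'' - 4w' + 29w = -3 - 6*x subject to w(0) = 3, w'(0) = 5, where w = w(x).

Characteristic equation r² - 4r + 29 = 0 has discriminant (-4)² - 4·(29) = -100 < 0, so r = 2 ± 5i.
Hence w_h = C1*cos(5*x)*exp(2*x) + C2*exp(2*x)*sin(5*x).
For the particular solution try w_p = A0 + A1*x. Substituting and matching coefficients of each power of x gives A0 = -111/841, A1 = -6/29, so w_p = -111/841 - 6*x/29.
General solution: w = -111/841 - 6*x/29 + C1*cos(5*x)*exp(2*x) + C2*exp(2*x)*sin(5*x).
Apply the initial conditions: w(0) = -111/841 + C1 = 3 and w'(0) = -6/29 + 2*C1 + 5*C2 = 5. Solving gives C1 = 2634/841, C2 = -889/4205.

w = -111/841 - 6*x/29 - 889*exp(2*x)*sin(5*x)/4205 + 2634*cos(5*x)*exp(2*x)/841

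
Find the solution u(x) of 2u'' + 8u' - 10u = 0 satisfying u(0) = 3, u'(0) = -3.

Divide through by 2: u'' + 4u' - 5u = 0.
Characteristic equation r² + 4r - 5 = 0 factors as (r + 5)(r - 1) = 0, so r = -5, 1.
Hence u_h = C1*exp(-5*x) + C2*exp(x).
Apply the initial conditions: u(0) = C1 + C2 = 3 and u'(0) = C2 - 5*C1 = -3. Solving gives C1 = 1, C2 = 2.

u = 2*exp(x) + exp(-5*x)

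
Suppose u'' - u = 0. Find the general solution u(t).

Characteristic equation r² - 1 = 0 factors as (r + 1)(r - 1) = 0, so r = -1, 1.
Hence u_h = C1*exp(-t) + C2*exp(t).

u = C1*exp(-t) + C2*exp(t)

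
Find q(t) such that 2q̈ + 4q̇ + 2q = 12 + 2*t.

q = 4 + t + C1*exp(-t) + C2*t*exp(-t)

Divide through by 2: q'' + 2q' + q = 6 + t.
Characteristic equation r² + 2r + 1 = 0 has discriminant (2)² - 4·(1) = 0, so r = -1 is a repeated root.
Hence q_h = (C1 + C2*t)*exp(-t).
For the particular solution try q_p = A0 + A1*t. Substituting and matching coefficients of each power of t gives A0 = 4, A1 = 1, so q_p = 4 + t.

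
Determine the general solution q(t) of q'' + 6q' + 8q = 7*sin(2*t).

q = -21*cos(2*t)/40 + 7*sin(2*t)/40 + C1*exp(-4*t) + C2*exp(-2*t)

Characteristic equation r² + 6r + 8 = 0 factors as (r + 4)(r + 2) = 0, so r = -4, -2.
Hence q_h = C1*exp(-4*t) + C2*exp(-2*t).
Try q_p = A*cos(2*t) + B*sin(2*t). Substituting and equating the coefficients of cos(2t) and sin(2t) gives A = -21/40, B = 7/40, so q_p = -21*cos(2*t)/40 + 7*sin(2*t)/40.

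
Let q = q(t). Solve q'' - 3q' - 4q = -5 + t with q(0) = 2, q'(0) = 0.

q = 23/16 - t/4 + 2*exp(-t)/5 + 13*exp(4*t)/80

Characteristic equation r² - 3r - 4 = 0 factors as (r - 4)(r + 1) = 0, so r = 4, -1.
Hence q_h = C1*exp(4*t) + C2*exp(-t).
For the particular solution try q_p = A0 + A1*t. Substituting and matching coefficients of each power of t gives A0 = 23/16, A1 = -1/4, so q_p = 23/16 - t/4.
General solution: q = 23/16 - t/4 + C1*exp(4*t) + C2*exp(-t).
Apply the initial conditions: q(0) = 23/16 + C1 + C2 = 2 and q'(0) = -1/4 - C2 + 4*C1 = 0. Solving gives C1 = 13/80, C2 = 2/5.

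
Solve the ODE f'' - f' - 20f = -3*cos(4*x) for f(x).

Characteristic equation r² - r - 20 = 0 factors as (r - 5)(r + 4) = 0, so r = 5, -4.
Hence f_h = C1*exp(5*x) + C2*exp(-4*x).
Try f_p = A*cos(4*x) + B*sin(4*x). Substituting and equating the coefficients of cos(4x) and sin(4x) gives A = 27/328, B = 3/328, so f_p = 3*sin(4*x)/328 + 27*cos(4*x)/328.

f = 3*sin(4*x)/328 + 27*cos(4*x)/328 + C1*exp(5*x) + C2*exp(-4*x)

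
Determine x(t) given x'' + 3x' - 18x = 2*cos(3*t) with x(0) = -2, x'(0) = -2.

x = -56*exp(-6*t)/135 - 41*exp(3*t)/27 - cos(3*t)/15 + sin(3*t)/45

Characteristic equation r² + 3r - 18 = 0 factors as (r + 6)(r - 3) = 0, so r = -6, 3.
Hence x_h = C1*exp(-6*t) + C2*exp(3*t).
Try x_p = A*cos(3*t) + B*sin(3*t). Substituting and equating the coefficients of cos(3t) and sin(3t) gives A = -1/15, B = 1/45, so x_p = -cos(3*t)/15 + sin(3*t)/45.
General solution: x = -cos(3*t)/15 + sin(3*t)/45 + C1*exp(-6*t) + C2*exp(3*t).
Apply the initial conditions: x(0) = -1/15 + C1 + C2 = -2 and x'(0) = 1/15 - 6*C1 + 3*C2 = -2. Solving gives C1 = -56/135, C2 = -41/27.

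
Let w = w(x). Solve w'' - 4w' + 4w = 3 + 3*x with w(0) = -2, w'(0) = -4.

w = 3/2 - 7*exp(2*x)/2 + 3*x/4 + 9*x*exp(2*x)/4

Characteristic equation r² - 4r + 4 = 0 has discriminant (-4)² - 4·(4) = 0, so r = 2 is a repeated root.
Hence w_h = (C1 + C2*x)*exp(2*x).
For the particular solution try w_p = A0 + A1*x. Substituting and matching coefficients of each power of x gives A0 = 3/2, A1 = 3/4, so w_p = 3/2 + 3*x/4.
General solution: w = 3/2 + 3*x/4 + C1*exp(2*x) + C2*x*exp(2*x).
Apply the initial conditions: w(0) = 3/2 + C1 = -2 and w'(0) = 3/4 + C2 + 2*C1 = -4. Solving gives C1 = -7/2, C2 = 9/4.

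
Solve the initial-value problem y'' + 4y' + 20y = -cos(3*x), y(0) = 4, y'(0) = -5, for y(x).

y = -12*sin(3*x)/265 - 11*cos(3*x)/265 + 853*exp(-2*x)*sin(4*x)/1060 + 1071*cos(4*x)*exp(-2*x)/265

Characteristic equation r² + 4r + 20 = 0 has discriminant (4)² - 4·(20) = -64 < 0, so r = -2 ± 4i.
Hence y_h = C1*cos(4*x)*exp(-2*x) + C2*exp(-2*x)*sin(4*x).
Try y_p = A*cos(3*x) + B*sin(3*x). Substituting and equating the coefficients of cos(3x) and sin(3x) gives A = -11/265, B = -12/265, so y_p = -12*sin(3*x)/265 - 11*cos(3*x)/265.
General solution: y = -12*sin(3*x)/265 - 11*cos(3*x)/265 + C1*cos(4*x)*exp(-2*x) + C2*exp(-2*x)*sin(4*x).
Apply the initial conditions: y(0) = -11/265 + C1 = 4 and y'(0) = -36/265 - 2*C1 + 4*C2 = -5. Solving gives C1 = 1071/265, C2 = 853/1060.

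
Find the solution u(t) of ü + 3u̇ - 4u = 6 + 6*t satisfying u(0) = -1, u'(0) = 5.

Characteristic equation r² + 3r - 4 = 0 factors as (r + 4)(r - 1) = 0, so r = -4, 1.
Hence u_h = C1*exp(-4*t) + C2*exp(t).
For the particular solution try u_p = A0 + A1*t. Substituting and matching coefficients of each power of t gives A0 = -21/8, A1 = -3/2, so u_p = -21/8 - 3*t/2.
General solution: u = -21/8 - 3*t/2 + C1*exp(-4*t) + C2*exp(t).
Apply the initial conditions: u(0) = -21/8 + C1 + C2 = -1 and u'(0) = -3/2 + C2 - 4*C1 = 5. Solving gives C1 = -39/40, C2 = 13/5.

u = -21/8 - 39*exp(-4*t)/40 - 3*t/2 + 13*exp(t)/5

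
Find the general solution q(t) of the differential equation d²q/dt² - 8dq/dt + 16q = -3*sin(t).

Characteristic equation r² - 8r + 16 = 0 has discriminant (-8)² - 4·(16) = 0, so r = 4 is a repeated root.
Hence q_h = (C1 + C2*t)*exp(4*t).
Try q_p = A*cos(t) + B*sin(t). Substituting and equating the coefficients of cos(t) and sin(t) gives A = -24/289, B = -45/289, so q_p = -45*sin(t)/289 - 24*cos(t)/289.

q = -45*sin(t)/289 - 24*cos(t)/289 + C1*exp(4*t) + C2*t*exp(4*t)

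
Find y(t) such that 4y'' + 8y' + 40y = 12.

y = 3/10 + C1*cos(3*t)*exp(-t) + C2*exp(-t)*sin(3*t)

Divide through by 4: y'' + 2y' + 10y = 3.
Characteristic equation r² + 2r + 10 = 0 has discriminant (2)² - 4·(10) = -36 < 0, so r = -1 ± 3i.
Hence y_h = C1*cos(3*t)*exp(-t) + C2*exp(-t)*sin(3*t).
For the particular solution try y_p = A0. Substituting and matching coefficients of each power of t gives A0 = 3/10, so y_p = 3/10.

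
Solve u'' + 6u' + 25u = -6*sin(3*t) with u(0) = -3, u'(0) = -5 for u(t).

Characteristic equation r² + 6r + 25 = 0 has discriminant (6)² - 4·(25) = -64 < 0, so r = -3 ± 4i.
Hence u_h = C1*cos(4*t)*exp(-3*t) + C2*exp(-3*t)*sin(4*t).
Try u_p = A*cos(3*t) + B*sin(3*t). Substituting and equating the coefficients of cos(3t) and sin(3t) gives A = 27/145, B = -24/145, so u_p = -24*sin(3*t)/145 + 27*cos(3*t)/145.
General solution: u = -24*sin(3*t)/145 + 27*cos(3*t)/145 + C1*cos(4*t)*exp(-3*t) + C2*exp(-3*t)*sin(4*t).
Apply the initial conditions: u(0) = 27/145 + C1 = -3 and u'(0) = -72/145 - 3*C1 + 4*C2 = -5. Solving gives C1 = -462/145, C2 = -2039/580.

u = -24*sin(3*t)/145 + 27*cos(3*t)/145 - 2039*exp(-3*t)*sin(4*t)/580 - 462*cos(4*t)*exp(-3*t)/145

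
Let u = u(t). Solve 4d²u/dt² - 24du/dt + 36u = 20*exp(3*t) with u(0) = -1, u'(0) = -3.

u = -exp(3*t) + 5*t**2*exp(3*t)/2

Divide through by 4: u'' - 6u' + 9u = 5*exp(3*t).
Characteristic equation r² - 6r + 9 = 0 has discriminant (-6)² - 4·(9) = 0, so r = 3 is a repeated root.
Hence u_h = (C1 + C2*t)*exp(3*t).
Since exp(3*t) solves the homogeneous equation (r = 3 is a root of multiplicity 2), multiply the trial by t^2. Try u_p = A*t^2*exp(3*t). Substituting into the equation and dividing by exp(3*t) gives A = 5/2, so u_p = 5*t^2*exp(3*t)/2.
General solution: u = C1*exp(3*t) + 5*t^2*exp(3*t)/2 + C2*t*exp(3*t).
Apply the initial conditions: u(0) = C1 = -1 and u'(0) = C2 + 3*C1 = -3. Solving gives C1 = -1, C2 = 0.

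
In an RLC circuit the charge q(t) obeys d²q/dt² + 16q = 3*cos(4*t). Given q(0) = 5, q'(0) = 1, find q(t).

q = 5*cos(4*t) + sin(4*t)/4 + 3*t*sin(4*t)/8

Characteristic equation r² + 16 = 0 has discriminant (0)² - 4·(16) = -64 < 0, so r = ± 4i.
Hence q_h = C1*cos(4*t) + C2*sin(4*t).
Since ±4i are characteristic roots, multiply the trial by t. Try q_p = t*(A*cos(4*t) + B*sin(4*t)). Substituting and equating the coefficients of cos(4t) and sin(4t) gives A = 0, B = 3/8, so q_p = 3*t*sin(4*t)/8.
General solution: q = C1*cos(4*t) + C2*sin(4*t) + 3*t*sin(4*t)/8.
Apply the initial conditions: q(0) = C1 = 5 and q'(0) = 4*C2 = 1. Solving gives C1 = 5, C2 = 1/4.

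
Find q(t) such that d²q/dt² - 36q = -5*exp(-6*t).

Characteristic equation r² - 36 = 0 factors as (r + 6)(r - 6) = 0, so r = -6, 6.
Hence q_h = C1*exp(-6*t) + C2*exp(6*t).
Since exp(-6*t) solves the homogeneous equation (r = -6 is a root of multiplicity 1), multiply the trial by t. Try q_p = A*t*exp(-6*t). Substituting into the equation and dividing by exp(-6*t) gives A = 5/12, so q_p = 5*t*exp(-6*t)/12.

q = C1*exp(-6*t) + C2*exp(6*t) + 5*t*exp(-6*t)/12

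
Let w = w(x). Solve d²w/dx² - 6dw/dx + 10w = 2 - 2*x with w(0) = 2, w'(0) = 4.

w = 2/25 - x/5 - 39*exp(3*x)*sin(x)/25 + 48*cos(x)*exp(3*x)/25

Characteristic equation r² - 6r + 10 = 0 has discriminant (-6)² - 4·(10) = -4 < 0, so r = 3 ± i.
Hence w_h = C1*cos(x)*exp(3*x) + C2*exp(3*x)*sin(x).
For the particular solution try w_p = A0 + A1*x. Substituting and matching coefficients of each power of x gives A0 = 2/25, A1 = -1/5, so w_p = 2/25 - x/5.
General solution: w = 2/25 - x/5 + C1*cos(x)*exp(3*x) + C2*exp(3*x)*sin(x).
Apply the initial conditions: w(0) = 2/25 + C1 = 2 and w'(0) = -1/5 + C2 + 3*C1 = 4. Solving gives C1 = 48/25, C2 = -39/25.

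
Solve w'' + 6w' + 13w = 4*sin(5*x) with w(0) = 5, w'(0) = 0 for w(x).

Characteristic equation r² + 6r + 13 = 0 has discriminant (6)² - 4·(13) = -16 < 0, so r = -3 ± 2i.
Hence w_h = C1*cos(2*x)*exp(-3*x) + C2*exp(-3*x)*sin(2*x).
Try w_p = A*cos(5*x) + B*sin(5*x). Substituting and equating the coefficients of cos(5x) and sin(5x) gives A = -10/87, B = -4/87, so w_p = -10*cos(5*x)/87 - 4*sin(5*x)/87.
General solution: w = -10*cos(5*x)/87 - 4*sin(5*x)/87 + C1*cos(2*x)*exp(-3*x) + C2*exp(-3*x)*sin(2*x).
Apply the initial conditions: w(0) = -10/87 + C1 = 5 and w'(0) = -20/87 - 3*C1 + 2*C2 = 0. Solving gives C1 = 445/87, C2 = 1355/174.

w = -10*cos(5*x)/87 - 4*sin(5*x)/87 + 445*cos(2*x)*exp(-3*x)/87 + 1355*exp(-3*x)*sin(2*x)/174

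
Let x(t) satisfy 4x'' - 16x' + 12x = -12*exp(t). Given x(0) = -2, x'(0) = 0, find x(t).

Divide through by 4: x'' - 4x' + 3x = -3*exp(t).
Characteristic equation r² - 4r + 3 = 0 factors as (r - 1)(r - 3) = 0, so r = 1, 3.
Hence x_h = C1*exp(t) + C2*exp(3*t).
Since exp(t) solves the homogeneous equation (r = 1 is a root of multiplicity 1), multiply the trial by t. Try x_p = A*t*exp(t). Substituting into the equation and dividing by exp(t) gives A = 3/2, so x_p = 3*t*exp(t)/2.
General solution: x = C1*exp(t) + C2*exp(3*t) + 3*t*exp(t)/2.
Apply the initial conditions: x(0) = C1 + C2 = -2 and x'(0) = 3/2 + C1 + 3*C2 = 0. Solving gives C1 = -9/4, C2 = 1/4.

x = -9*exp(t)/4 + exp(3*t)/4 + 3*t*exp(t)/2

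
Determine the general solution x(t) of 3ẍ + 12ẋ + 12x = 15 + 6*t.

Divide through by 3: x'' + 4x' + 4x = 5 + 2*t.
Characteristic equation r² + 4r + 4 = 0 has discriminant (4)² - 4·(4) = 0, so r = -2 is a repeated root.
Hence x_h = (C1 + C2*t)*exp(-2*t).
For the particular solution try x_p = A0 + A1*t. Substituting and matching coefficients of each power of t gives A0 = 3/4, A1 = 1/2, so x_p = 3/4 + t/2.

x = 3/4 + t/2 + C1*exp(-2*t) + C2*t*exp(-2*t)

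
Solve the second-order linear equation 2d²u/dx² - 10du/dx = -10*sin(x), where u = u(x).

u = C2 - 25*cos(x)/26 + 5*sin(x)/26 + C1*exp(5*x)

Divide through by 2: u'' - 5u' = -5*sin(x).
Characteristic equation r² - 5r = 0 factors as (r - 5)r = 0, so r = 5, 0.
Hence u_h = C1*exp(5*x) + C2.
Try u_p = A*cos(x) + B*sin(x). Substituting and equating the coefficients of cos(x) and sin(x) gives A = -25/26, B = 5/26, so u_p = -25*cos(x)/26 + 5*sin(x)/26.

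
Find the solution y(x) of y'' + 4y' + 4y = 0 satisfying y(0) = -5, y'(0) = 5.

y = -5*exp(-2*x) - 5*x*exp(-2*x)

Characteristic equation r² + 4r + 4 = 0 has discriminant (4)² - 4·(4) = 0, so r = -2 is a repeated root.
Hence y_h = (C1 + C2*x)*exp(-2*x).
Apply the initial conditions: y(0) = C1 = -5 and y'(0) = C2 - 2*C1 = 5. Solving gives C1 = -5, C2 = -5.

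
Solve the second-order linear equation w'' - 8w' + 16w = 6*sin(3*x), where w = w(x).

Characteristic equation r² - 8r + 16 = 0 has discriminant (-8)² - 4·(16) = 0, so r = 4 is a repeated root.
Hence w_h = (C1 + C2*x)*exp(4*x).
Try w_p = A*cos(3*x) + B*sin(3*x). Substituting and equating the coefficients of cos(3x) and sin(3x) gives A = 144/625, B = 42/625, so w_p = 42*sin(3*x)/625 + 144*cos(3*x)/625.

w = 42*sin(3*x)/625 + 144*cos(3*x)/625 + C1*exp(4*x) + C2*x*exp(4*x)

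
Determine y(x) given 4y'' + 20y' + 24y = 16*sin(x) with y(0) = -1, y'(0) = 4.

Divide through by 4: y'' + 5y' + 6y = 4*sin(x).
Characteristic equation r² + 5r + 6 = 0 factors as (r + 2)(r + 3) = 0, so r = -2, -3.
Hence y_h = C1*exp(-2*x) + C2*exp(-3*x).
Try y_p = A*cos(x) + B*sin(x). Substituting and equating the coefficients of cos(x) and sin(x) gives A = -2/5, B = 2/5, so y_p = -2*cos(x)/5 + 2*sin(x)/5.
General solution: y = -2*cos(x)/5 + 2*sin(x)/5 + C1*exp(-2*x) + C2*exp(-3*x).
Apply the initial conditions: y(0) = -2/5 + C1 + C2 = -1 and y'(0) = 2/5 - 3*C2 - 2*C1 = 4. Solving gives C1 = 9/5, C2 = -12/5.

y = -12*exp(-3*x)/5 - 2*cos(x)/5 + 2*sin(x)/5 + 9*exp(-2*x)/5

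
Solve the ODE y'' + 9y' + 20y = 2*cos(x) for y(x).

Characteristic equation r² + 9r + 20 = 0 factors as (r + 5)(r + 4) = 0, so r = -5, -4.
Hence y_h = C1*exp(-5*x) + C2*exp(-4*x).
Try y_p = A*cos(x) + B*sin(x). Substituting and equating the coefficients of cos(x) and sin(x) gives A = 19/221, B = 9/221, so y_p = 9*sin(x)/221 + 19*cos(x)/221.

y = 9*sin(x)/221 + 19*cos(x)/221 + C1*exp(-5*x) + C2*exp(-4*x)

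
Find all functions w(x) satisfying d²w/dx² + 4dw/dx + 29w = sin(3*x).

Characteristic equation r² + 4r + 29 = 0 has discriminant (4)² - 4·(29) = -100 < 0, so r = -2 ± 5i.
Hence w_h = C1*cos(5*x)*exp(-2*x) + C2*exp(-2*x)*sin(5*x).
Try w_p = A*cos(3*x) + B*sin(3*x). Substituting and equating the coefficients of cos(3x) and sin(3x) gives A = -3/136, B = 5/136, so w_p = -3*cos(3*x)/136 + 5*sin(3*x)/136.

w = -3*cos(3*x)/136 + 5*sin(3*x)/136 + C1*cos(5*x)*exp(-2*x) + C2*exp(-2*x)*sin(5*x)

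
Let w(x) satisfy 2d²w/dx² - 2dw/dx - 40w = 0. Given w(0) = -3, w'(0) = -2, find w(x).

w = -14*exp(5*x)/9 - 13*exp(-4*x)/9

Divide through by 2: w'' - w' - 20w = 0.
Characteristic equation r² - r - 20 = 0 factors as (r + 4)(r - 5) = 0, so r = -4, 5.
Hence w_h = C1*exp(-4*x) + C2*exp(5*x).
Apply the initial conditions: w(0) = C1 + C2 = -3 and w'(0) = -4*C1 + 5*C2 = -2. Solving gives C1 = -13/9, C2 = -14/9.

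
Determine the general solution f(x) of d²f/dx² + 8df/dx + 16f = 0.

Characteristic equation r² + 8r + 16 = 0 has discriminant (8)² - 4·(16) = 0, so r = -4 is a repeated root.
Hence f_h = (C1 + C2*x)*exp(-4*x).

f = C1*exp(-4*x) + C2*x*exp(-4*x)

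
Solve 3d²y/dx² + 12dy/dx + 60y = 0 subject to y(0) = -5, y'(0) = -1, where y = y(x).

y = -5*cos(4*x)*exp(-2*x) - 11*exp(-2*x)*sin(4*x)/4

Divide through by 3: y'' + 4y' + 20y = 0.
Characteristic equation r² + 4r + 20 = 0 has discriminant (4)² - 4·(20) = -64 < 0, so r = -2 ± 4i.
Hence y_h = C1*cos(4*x)*exp(-2*x) + C2*exp(-2*x)*sin(4*x).
Apply the initial conditions: y(0) = C1 = -5 and y'(0) = -2*C1 + 4*C2 = -1. Solving gives C1 = -5, C2 = -11/4.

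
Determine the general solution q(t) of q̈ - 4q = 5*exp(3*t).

q = C1*exp(2*t) + C2*exp(-2*t) + exp(3*t)

Characteristic equation r² - 4 = 0 factors as (r - 2)(r + 2) = 0, so r = 2, -2.
Hence q_h = C1*exp(2*t) + C2*exp(-2*t).
Try q_p = A*exp(3*t). Substituting into the equation and dividing by exp(3*t) gives A = 1, so q_p = exp(3*t).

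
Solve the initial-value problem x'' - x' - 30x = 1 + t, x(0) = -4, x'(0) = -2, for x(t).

x = -29/900 - 785*exp(6*t)/396 - 546*exp(-5*t)/275 - t/30

Characteristic equation r² - r - 30 = 0 factors as (r + 5)(r - 6) = 0, so r = -5, 6.
Hence x_h = C1*exp(-5*t) + C2*exp(6*t).
For the particular solution try x_p = A0 + A1*t. Substituting and matching coefficients of each power of t gives A0 = -29/900, A1 = -1/30, so x_p = -29/900 - t/30.
General solution: x = -29/900 - t/30 + C1*exp(-5*t) + C2*exp(6*t).
Apply the initial conditions: x(0) = -29/900 + C1 + C2 = -4 and x'(0) = -1/30 - 5*C1 + 6*C2 = -2. Solving gives C1 = -546/275, C2 = -785/396.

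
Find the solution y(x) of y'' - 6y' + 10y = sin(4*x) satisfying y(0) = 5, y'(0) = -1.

y = -sin(4*x)/102 + 2*cos(4*x)/51 - 808*exp(3*x)*sin(x)/51 + 253*cos(x)*exp(3*x)/51

Characteristic equation r² - 6r + 10 = 0 has discriminant (-6)² - 4·(10) = -4 < 0, so r = 3 ± i.
Hence y_h = C1*cos(x)*exp(3*x) + C2*exp(3*x)*sin(x).
Try y_p = A*cos(4*x) + B*sin(4*x). Substituting and equating the coefficients of cos(4x) and sin(4x) gives A = 2/51, B = -1/102, so y_p = -sin(4*x)/102 + 2*cos(4*x)/51.
General solution: y = -sin(4*x)/102 + 2*cos(4*x)/51 + C1*cos(x)*exp(3*x) + C2*exp(3*x)*sin(x).
Apply the initial conditions: y(0) = 2/51 + C1 = 5 and y'(0) = -2/51 + C2 + 3*C1 = -1. Solving gives C1 = 253/51, C2 = -808/51.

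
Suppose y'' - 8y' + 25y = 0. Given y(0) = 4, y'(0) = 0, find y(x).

Characteristic equation r² - 8r + 25 = 0 has discriminant (-8)² - 4·(25) = -36 < 0, so r = 4 ± 3i.
Hence y_h = C1*cos(3*x)*exp(4*x) + C2*exp(4*x)*sin(3*x).
Apply the initial conditions: y(0) = C1 = 4 and y'(0) = 3*C2 + 4*C1 = 0. Solving gives C1 = 4, C2 = -16/3.

y = 4*cos(3*x)*exp(4*x) - 16*exp(4*x)*sin(3*x)/3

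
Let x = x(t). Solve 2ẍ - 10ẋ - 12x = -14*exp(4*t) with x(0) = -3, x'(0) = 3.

x = -16*exp(-t)/5 - exp(6*t)/2 + 7*exp(4*t)/10

Divide through by 2: x'' - 5x' - 6x = -7*exp(4*t).
Characteristic equation r² - 5r - 6 = 0 factors as (r + 1)(r - 6) = 0, so r = -1, 6.
Hence x_h = C1*exp(-t) + C2*exp(6*t).
Try x_p = A*exp(4*t). Substituting into the equation and dividing by exp(4*t) gives A = 7/10, so x_p = 7*exp(4*t)/10.
General solution: x = 7*exp(4*t)/10 + C1*exp(-t) + C2*exp(6*t).
Apply the initial conditions: x(0) = 7/10 + C1 + C2 = -3 and x'(0) = 14/5 - C1 + 6*C2 = 3. Solving gives C1 = -16/5, C2 = -1/2.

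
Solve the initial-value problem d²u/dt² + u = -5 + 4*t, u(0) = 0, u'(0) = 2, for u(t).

u = -5 - 2*sin(t) + 4*t + 5*cos(t)

Characteristic equation r² + 1 = 0 has discriminant (0)² - 4·(1) = -4 < 0, so r = ± i.
Hence u_h = C1*cos(t) + C2*sin(t).
For the particular solution try u_p = A0 + A1*t. Substituting and matching coefficients of each power of t gives A0 = -5, A1 = 4, so u_p = -5 + 4*t.
General solution: u = -5 + 4*t + C1*cos(t) + C2*sin(t).
Apply the initial conditions: u(0) = -5 + C1 = 0 and u'(0) = 4 + C2 = 2. Solving gives C1 = 5, C2 = -2.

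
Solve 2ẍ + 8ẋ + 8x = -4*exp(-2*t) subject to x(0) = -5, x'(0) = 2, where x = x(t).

Divide through by 2: x'' + 4x' + 4x = -2*exp(-2*t).
Characteristic equation r² + 4r + 4 = 0 has discriminant (4)² - 4·(4) = 0, so r = -2 is a repeated root.
Hence x_h = (C1 + C2*t)*exp(-2*t).
Since exp(-2*t) solves the homogeneous equation (r = -2 is a root of multiplicity 2), multiply the trial by t^2. Try x_p = A*t^2*exp(-2*t). Substituting into the equation and dividing by exp(-2*t) gives A = -1, so x_p = -t^2*exp(-2*t).
General solution: x = C1*exp(-2*t) - t^2*exp(-2*t) + C2*t*exp(-2*t).
Apply the initial conditions: x(0) = C1 = -5 and x'(0) = C2 - 2*C1 = 2. Solving gives C1 = -5, C2 = -8.

x = -5*exp(-2*t) - t**2*exp(-2*t) - 8*t*exp(-2*t)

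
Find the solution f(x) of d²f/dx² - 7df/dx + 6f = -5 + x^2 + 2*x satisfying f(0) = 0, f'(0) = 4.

Characteristic equation r² - 7r + 6 = 0 factors as (r - 6)(r - 1) = 0, so r = 6, 1.
Hence f_h = C1*exp(6*x) + C2*exp(x).
For the particular solution try f_p = A0 + A1*x + A2*x^2. Substituting and matching coefficients of each power of x gives A0 = -5/108, A1 = 13/18, A2 = 1/6, so f_p = -5/108 + x^2/6 + 13*x/18.
General solution: f = -5/108 + x^2/6 + 13*x/18 + C1*exp(6*x) + C2*exp(x).
Apply the initial conditions: f(0) = -5/108 + C1 + C2 = 0 and f'(0) = 13/18 + C2 + 6*C1 = 4. Solving gives C1 = 349/540, C2 = -3/5.

f = -5/108 - 3*exp(x)/5 + x**2/6 + 13*x/18 + 349*exp(6*x)/540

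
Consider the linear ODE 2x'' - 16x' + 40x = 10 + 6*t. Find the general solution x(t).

Divide through by 2: x'' - 8x' + 20x = 5 + 3*t.
Characteristic equation r² - 8r + 20 = 0 has discriminant (-8)² - 4·(20) = -16 < 0, so r = 4 ± 2i.
Hence x_h = C1*cos(2*t)*exp(4*t) + C2*exp(4*t)*sin(2*t).
For the particular solution try x_p = A0 + A1*t. Substituting and matching coefficients of each power of t gives A0 = 31/100, A1 = 3/20, so x_p = 31/100 + 3*t/20.

x = 31/100 + 3*t/20 + C1*cos(2*t)*exp(4*t) + C2*exp(4*t)*sin(2*t)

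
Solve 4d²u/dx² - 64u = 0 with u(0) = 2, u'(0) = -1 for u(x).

u = 7*exp(4*x)/8 + 9*exp(-4*x)/8

Divide through by 4: u'' - 16u = 0.
Characteristic equation r² - 16 = 0 factors as (r - 4)(r + 4) = 0, so r = 4, -4.
Hence u_h = C1*exp(4*x) + C2*exp(-4*x).
Apply the initial conditions: u(0) = C1 + C2 = 2 and u'(0) = -4*C2 + 4*C1 = -1. Solving gives C1 = 7/8, C2 = 9/8.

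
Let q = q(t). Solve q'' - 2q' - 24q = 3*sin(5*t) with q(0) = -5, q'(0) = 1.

q = -643*exp(-4*t)/205 - 572*exp(6*t)/305 - 147*sin(5*t)/2501 + 30*cos(5*t)/2501

Characteristic equation r² - 2r - 24 = 0 factors as (r - 6)(r + 4) = 0, so r = 6, -4.
Hence q_h = C1*exp(6*t) + C2*exp(-4*t).
Try q_p = A*cos(5*t) + B*sin(5*t). Substituting and equating the coefficients of cos(5t) and sin(5t) gives A = 30/2501, B = -147/2501, so q_p = -147*sin(5*t)/2501 + 30*cos(5*t)/2501.
General solution: q = -147*sin(5*t)/2501 + 30*cos(5*t)/2501 + C1*exp(6*t) + C2*exp(-4*t).
Apply the initial conditions: q(0) = 30/2501 + C1 + C2 = -5 and q'(0) = -735/2501 - 4*C2 + 6*C1 = 1. Solving gives C1 = -572/305, C2 = -643/205.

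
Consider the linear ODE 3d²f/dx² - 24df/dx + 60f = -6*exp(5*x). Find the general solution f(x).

f = -2*exp(5*x)/5 + C1*cos(2*x)*exp(4*x) + C2*exp(4*x)*sin(2*x)

Divide through by 3: f'' - 8f' + 20f = -2*exp(5*x).
Characteristic equation r² - 8r + 20 = 0 has discriminant (-8)² - 4·(20) = -16 < 0, so r = 4 ± 2i.
Hence f_h = C1*cos(2*x)*exp(4*x) + C2*exp(4*x)*sin(2*x).
Try f_p = A*exp(5*x). Substituting into the equation and dividing by exp(5*x) gives A = -2/5, so f_p = -2*exp(5*x)/5.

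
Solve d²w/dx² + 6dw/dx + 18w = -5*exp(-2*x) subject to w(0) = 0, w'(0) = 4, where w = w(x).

Characteristic equation r² + 6r + 18 = 0 has discriminant (6)² - 4·(18) = -36 < 0, so r = -3 ± 3i.
Hence w_h = C1*cos(3*x)*exp(-3*x) + C2*exp(-3*x)*sin(3*x).
Try w_p = A*exp(-2*x). Substituting into the equation and dividing by exp(-2*x) gives A = -1/2, so w_p = -exp(-2*x)/2.
General solution: w = -exp(-2*x)/2 + C1*cos(3*x)*exp(-3*x) + C2*exp(-3*x)*sin(3*x).
Apply the initial conditions: w(0) = -1/2 + C1 = 0 and w'(0) = 1 - 3*C1 + 3*C2 = 4. Solving gives C1 = 1/2, C2 = 3/2.

w = -exp(-2*x)/2 + cos(3*x)*exp(-3*x)/2 + 3*exp(-3*x)*sin(3*x)/2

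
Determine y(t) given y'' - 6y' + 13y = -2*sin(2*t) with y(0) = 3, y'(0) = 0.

y = -8*cos(2*t)/75 - 2*sin(2*t)/25 - 229*exp(3*t)*sin(2*t)/50 + 233*cos(2*t)*exp(3*t)/75

Characteristic equation r² - 6r + 13 = 0 has discriminant (-6)² - 4·(13) = -16 < 0, so r = 3 ± 2i.
Hence y_h = C1*cos(2*t)*exp(3*t) + C2*exp(3*t)*sin(2*t).
Try y_p = A*cos(2*t) + B*sin(2*t). Substituting and equating the coefficients of cos(2t) and sin(2t) gives A = -8/75, B = -2/25, so y_p = -8*cos(2*t)/75 - 2*sin(2*t)/25.
General solution: y = -8*cos(2*t)/75 - 2*sin(2*t)/25 + C1*cos(2*t)*exp(3*t) + C2*exp(3*t)*sin(2*t).
Apply the initial conditions: y(0) = -8/75 + C1 = 3 and y'(0) = -4/25 + 2*C2 + 3*C1 = 0. Solving gives C1 = 233/75, C2 = -229/50.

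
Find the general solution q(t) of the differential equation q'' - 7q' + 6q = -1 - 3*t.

Characteristic equation r² - 7r + 6 = 0 factors as (r - 1)(r - 6) = 0, so r = 1, 6.
Hence q_h = C1*exp(t) + C2*exp(6*t).
For the particular solution try q_p = A0 + A1*t. Substituting and matching coefficients of each power of t gives A0 = -3/4, A1 = -1/2, so q_p = -3/4 - t/2.

q = -3/4 - t/2 + C1*exp(t) + C2*exp(6*t)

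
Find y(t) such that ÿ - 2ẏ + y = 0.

Characteristic equation r² - 2r + 1 = 0 has discriminant (-2)² - 4·(1) = 0, so r = 1 is a repeated root.
Hence y_h = (C1 + C2*t)*exp(t).

y = C1*exp(t) + C2*t*exp(t)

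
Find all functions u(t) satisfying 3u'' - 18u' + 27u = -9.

Divide through by 3: u'' - 6u' + 9u = -3.
Characteristic equation r² - 6r + 9 = 0 has discriminant (-6)² - 4·(9) = 0, so r = 3 is a repeated root.
Hence u_h = (C1 + C2*t)*exp(3*t).
For the particular solution try u_p = A0. Substituting and matching coefficients of each power of t gives A0 = -1/3, so u_p = -1/3.

u = -1/3 + C1*exp(3*t) + C2*t*exp(3*t)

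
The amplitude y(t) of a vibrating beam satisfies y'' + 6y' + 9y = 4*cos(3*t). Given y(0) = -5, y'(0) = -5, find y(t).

y = -5*exp(-3*t) + 2*sin(3*t)/9 - 62*t*exp(-3*t)/3

Characteristic equation r² + 6r + 9 = 0 has discriminant (6)² - 4·(9) = 0, so r = -3 is a repeated root.
Hence y_h = (C1 + C2*t)*exp(-3*t).
Try y_p = A*cos(3*t) + B*sin(3*t). Substituting and equating the coefficients of cos(3t) and sin(3t) gives A = 0, B = 2/9, so y_p = 2*sin(3*t)/9.
General solution: y = 2*sin(3*t)/9 + C1*exp(-3*t) + C2*t*exp(-3*t).
Apply the initial conditions: y(0) = C1 = -5 and y'(0) = 2/3 + C2 - 3*C1 = -5. Solving gives C1 = -5, C2 = -62/3.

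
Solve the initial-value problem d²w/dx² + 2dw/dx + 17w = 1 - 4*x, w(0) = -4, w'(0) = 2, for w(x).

Characteristic equation r² + 2r + 17 = 0 has discriminant (2)² - 4·(17) = -64 < 0, so r = -1 ± 4i.
Hence w_h = C1*cos(4*x)*exp(-x) + C2*exp(-x)*sin(4*x).
For the particular solution try w_p = A0 + A1*x. Substituting and matching coefficients of each power of x gives A0 = 25/289, A1 = -4/17, so w_p = 25/289 - 4*x/17.
General solution: w = 25/289 - 4*x/17 + C1*cos(4*x)*exp(-x) + C2*exp(-x)*sin(4*x).
Apply the initial conditions: w(0) = 25/289 + C1 = -4 and w'(0) = -4/17 - C1 + 4*C2 = 2. Solving gives C1 = -1181/289, C2 = -535/1156.

w = 25/289 - 4*x/17 - 1181*cos(4*x)*exp(-x)/289 - 535*exp(-x)*sin(4*x)/1156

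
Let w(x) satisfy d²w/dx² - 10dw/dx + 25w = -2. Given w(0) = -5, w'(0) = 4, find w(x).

Characteristic equation r² - 10r + 25 = 0 has discriminant (-10)² - 4·(25) = 0, so r = 5 is a repeated root.
Hence w_h = (C1 + C2*x)*exp(5*x).
For the particular solution try w_p = A0. Substituting and matching coefficients of each power of x gives A0 = -2/25, so w_p = -2/25.
General solution: w = -2/25 + C1*exp(5*x) + C2*x*exp(5*x).
Apply the initial conditions: w(0) = -2/25 + C1 = -5 and w'(0) = C2 + 5*C1 = 4. Solving gives C1 = -123/25, C2 = 143/5.

w = -2/25 - 123*exp(5*x)/25 + 143*x*exp(5*x)/5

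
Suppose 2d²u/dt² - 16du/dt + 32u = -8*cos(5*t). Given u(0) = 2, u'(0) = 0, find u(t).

Divide through by 2: u'' - 8u' + 16u = -4*cos(5*t).
Characteristic equation r² - 8r + 16 = 0 has discriminant (-8)² - 4·(16) = 0, so r = 4 is a repeated root.
Hence u_h = (C1 + C2*t)*exp(4*t).
Try u_p = A*cos(5*t) + B*sin(5*t). Substituting and equating the coefficients of cos(5t) and sin(5t) gives A = 36/1681, B = 160/1681, so u_p = 36*cos(5*t)/1681 + 160*sin(5*t)/1681.
General solution: u = 36*cos(5*t)/1681 + 160*sin(5*t)/1681 + C1*exp(4*t) + C2*t*exp(4*t).
Apply the initial conditions: u(0) = 36/1681 + C1 = 2 and u'(0) = 800/1681 + C2 + 4*C1 = 0. Solving gives C1 = 3326/1681, C2 = -344/41.

u = 36*cos(5*t)/1681 + 160*sin(5*t)/1681 + 3326*exp(4*t)/1681 - 344*t*exp(4*t)/41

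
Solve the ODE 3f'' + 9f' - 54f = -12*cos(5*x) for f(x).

Divide through by 3: f'' + 3f' - 18f = -4*cos(5*x).
Characteristic equation r² + 3r - 18 = 0 factors as (r + 6)(r - 3) = 0, so r = -6, 3.
Hence f_h = C1*exp(-6*x) + C2*exp(3*x).
Try f_p = A*cos(5*x) + B*sin(5*x). Substituting and equating the coefficients of cos(5x) and sin(5x) gives A = 86/1037, B = -30/1037, so f_p = -30*sin(5*x)/1037 + 86*cos(5*x)/1037.

f = -30*sin(5*x)/1037 + 86*cos(5*x)/1037 + C1*exp(-6*x) + C2*exp(3*x)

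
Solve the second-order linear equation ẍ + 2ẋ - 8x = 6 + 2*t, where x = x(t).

Characteristic equation r² + 2r - 8 = 0 factors as (r - 2)(r + 4) = 0, so r = 2, -4.
Hence x_h = C1*exp(2*t) + C2*exp(-4*t).
For the particular solution try x_p = A0 + A1*t. Substituting and matching coefficients of each power of t gives A0 = -13/16, A1 = -1/4, so x_p = -13/16 - t/4.

x = -13/16 - t/4 + C1*exp(2*t) + C2*exp(-4*t)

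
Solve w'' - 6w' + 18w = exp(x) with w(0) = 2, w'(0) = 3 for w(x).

w = exp(x)/13 - 37*exp(3*x)*sin(3*x)/39 + 25*cos(3*x)*exp(3*x)/13

Characteristic equation r² - 6r + 18 = 0 has discriminant (-6)² - 4·(18) = -36 < 0, so r = 3 ± 3i.
Hence w_h = C1*cos(3*x)*exp(3*x) + C2*exp(3*x)*sin(3*x).
Try w_p = A*exp(x). Substituting into the equation and dividing by exp(x) gives A = 1/13, so w_p = exp(x)/13.
General solution: w = exp(x)/13 + C1*cos(3*x)*exp(3*x) + C2*exp(3*x)*sin(3*x).
Apply the initial conditions: w(0) = 1/13 + C1 = 2 and w'(0) = 1/13 + 3*C1 + 3*C2 = 3. Solving gives C1 = 25/13, C2 = -37/39.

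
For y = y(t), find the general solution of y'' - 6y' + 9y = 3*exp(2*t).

Characteristic equation r² - 6r + 9 = 0 has discriminant (-6)² - 4·(9) = 0, so r = 3 is a repeated root.
Hence y_h = (C1 + C2*t)*exp(3*t).
Try y_p = A*exp(2*t). Substituting into the equation and dividing by exp(2*t) gives A = 3, so y_p = 3*exp(2*t).

y = 3*exp(2*t) + C1*exp(3*t) + C2*t*exp(3*t)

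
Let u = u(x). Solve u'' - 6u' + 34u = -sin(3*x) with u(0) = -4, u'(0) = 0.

u = -25*sin(3*x)/949 - 18*cos(3*x)/949 - 3778*cos(5*x)*exp(3*x)/949 + 11409*exp(3*x)*sin(5*x)/4745

Characteristic equation r² - 6r + 34 = 0 has discriminant (-6)² - 4·(34) = -100 < 0, so r = 3 ± 5i.
Hence u_h = C1*cos(5*x)*exp(3*x) + C2*exp(3*x)*sin(5*x).
Try u_p = A*cos(3*x) + B*sin(3*x). Substituting and equating the coefficients of cos(3x) and sin(3x) gives A = -18/949, B = -25/949, so u_p = -25*sin(3*x)/949 - 18*cos(3*x)/949.
General solution: u = -25*sin(3*x)/949 - 18*cos(3*x)/949 + C1*cos(5*x)*exp(3*x) + C2*exp(3*x)*sin(5*x).
Apply the initial conditions: u(0) = -18/949 + C1 = -4 and u'(0) = -75/949 + 3*C1 + 5*C2 = 0. Solving gives C1 = -3778/949, C2 = 11409/4745.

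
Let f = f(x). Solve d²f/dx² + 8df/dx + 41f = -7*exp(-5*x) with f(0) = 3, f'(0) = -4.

Characteristic equation r² + 8r + 41 = 0 has discriminant (8)² - 4·(41) = -100 < 0, so r = -4 ± 5i.
Hence f_h = C1*cos(5*x)*exp(-4*x) + C2*exp(-4*x)*sin(5*x).
Try f_p = A*exp(-5*x). Substituting into the equation and dividing by exp(-5*x) gives A = -7/26, so f_p = -7*exp(-5*x)/26.
General solution: f = -7*exp(-5*x)/26 + C1*cos(5*x)*exp(-4*x) + C2*exp(-4*x)*sin(5*x).
Apply the initial conditions: f(0) = -7/26 + C1 = 3 and f'(0) = 35/26 - 4*C1 + 5*C2 = -4. Solving gives C1 = 85/26, C2 = 201/130.

f = -7*exp(-5*x)/26 + 85*cos(5*x)*exp(-4*x)/26 + 201*exp(-4*x)*sin(5*x)/130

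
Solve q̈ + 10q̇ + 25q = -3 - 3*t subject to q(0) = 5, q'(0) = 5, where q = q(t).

q = -9/125 - 3*t/25 + 634*exp(-5*t)/125 + 762*t*exp(-5*t)/25

Characteristic equation r² + 10r + 25 = 0 has discriminant (10)² - 4·(25) = 0, so r = -5 is a repeated root.
Hence q_h = (C1 + C2*t)*exp(-5*t).
For the particular solution try q_p = A0 + A1*t. Substituting and matching coefficients of each power of t gives A0 = -9/125, A1 = -3/25, so q_p = -9/125 - 3*t/25.
General solution: q = -9/125 - 3*t/25 + C1*exp(-5*t) + C2*t*exp(-5*t).
Apply the initial conditions: q(0) = -9/125 + C1 = 5 and q'(0) = -3/25 + C2 - 5*C1 = 5. Solving gives C1 = 634/125, C2 = 762/25.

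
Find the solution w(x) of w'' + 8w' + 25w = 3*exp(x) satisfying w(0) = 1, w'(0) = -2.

w = 3*exp(x)/34 + 31*cos(3*x)*exp(-4*x)/34 + 53*exp(-4*x)*sin(3*x)/102

Characteristic equation r² + 8r + 25 = 0 has discriminant (8)² - 4·(25) = -36 < 0, so r = -4 ± 3i.
Hence w_h = C1*cos(3*x)*exp(-4*x) + C2*exp(-4*x)*sin(3*x).
Try w_p = A*exp(x). Substituting into the equation and dividing by exp(x) gives A = 3/34, so w_p = 3*exp(x)/34.
General solution: w = 3*exp(x)/34 + C1*cos(3*x)*exp(-4*x) + C2*exp(-4*x)*sin(3*x).
Apply the initial conditions: w(0) = 3/34 + C1 = 1 and w'(0) = 3/34 - 4*C1 + 3*C2 = -2. Solving gives C1 = 31/34, C2 = 53/102.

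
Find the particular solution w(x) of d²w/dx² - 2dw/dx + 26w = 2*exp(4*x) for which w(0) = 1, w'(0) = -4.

w = exp(4*x)/17 - 88*exp(x)*sin(5*x)/85 + 16*cos(5*x)*exp(x)/17

Characteristic equation r² - 2r + 26 = 0 has discriminant (-2)² - 4·(26) = -100 < 0, so r = 1 ± 5i.
Hence w_h = C1*cos(5*x)*exp(x) + C2*exp(x)*sin(5*x).
Try w_p = A*exp(4*x). Substituting into the equation and dividing by exp(4*x) gives A = 1/17, so w_p = exp(4*x)/17.
General solution: w = exp(4*x)/17 + C1*cos(5*x)*exp(x) + C2*exp(x)*sin(5*x).
Apply the initial conditions: w(0) = 1/17 + C1 = 1 and w'(0) = 4/17 + C1 + 5*C2 = -4. Solving gives C1 = 16/17, C2 = -88/85.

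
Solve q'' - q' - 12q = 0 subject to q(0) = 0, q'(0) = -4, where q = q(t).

q = -4*exp(4*t)/7 + 4*exp(-3*t)/7

Characteristic equation r² - r - 12 = 0 factors as (r + 3)(r - 4) = 0, so r = -3, 4.
Hence q_h = C1*exp(-3*t) + C2*exp(4*t).
Apply the initial conditions: q(0) = C1 + C2 = 0 and q'(0) = -3*C1 + 4*C2 = -4. Solving gives C1 = 4/7, C2 = -4/7.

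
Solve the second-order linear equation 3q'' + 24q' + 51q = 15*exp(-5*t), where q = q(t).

q = 5*exp(-5*t)/2 + C1*cos(t)*exp(-4*t) + C2*exp(-4*t)*sin(t)

Divide through by 3: q'' + 8q' + 17q = 5*exp(-5*t).
Characteristic equation r² + 8r + 17 = 0 has discriminant (8)² - 4·(17) = -4 < 0, so r = -4 ± i.
Hence q_h = C1*cos(t)*exp(-4*t) + C2*exp(-4*t)*sin(t).
Try q_p = A*exp(-5*t). Substituting into the equation and dividing by exp(-5*t) gives A = 5/2, so q_p = 5*exp(-5*t)/2.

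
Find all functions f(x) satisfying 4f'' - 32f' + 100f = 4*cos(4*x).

f = -32*sin(4*x)/1105 + 9*cos(4*x)/1105 + C1*cos(3*x)*exp(4*x) + C2*exp(4*x)*sin(3*x)

Divide through by 4: f'' - 8f' + 25f = cos(4*x).
Characteristic equation r² - 8r + 25 = 0 has discriminant (-8)² - 4·(25) = -36 < 0, so r = 4 ± 3i.
Hence f_h = C1*cos(3*x)*exp(4*x) + C2*exp(4*x)*sin(3*x).
Try f_p = A*cos(4*x) + B*sin(4*x). Substituting and equating the coefficients of cos(4x) and sin(4x) gives A = 9/1105, B = -32/1105, so f_p = -32*sin(4*x)/1105 + 9*cos(4*x)/1105.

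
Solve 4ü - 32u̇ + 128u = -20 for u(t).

Divide through by 4: u'' - 8u' + 32u = -5.
Characteristic equation r² - 8r + 32 = 0 has discriminant (-8)² - 4·(32) = -64 < 0, so r = 4 ± 4i.
Hence u_h = C1*cos(4*t)*exp(4*t) + C2*exp(4*t)*sin(4*t).
For the particular solution try u_p = A0. Substituting and matching coefficients of each power of t gives A0 = -5/32, so u_p = -5/32.

u = -5/32 + C1*cos(4*t)*exp(4*t) + C2*exp(4*t)*sin(4*t)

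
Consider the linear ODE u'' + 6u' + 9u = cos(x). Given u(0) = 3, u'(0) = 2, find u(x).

Characteristic equation r² + 6r + 9 = 0 has discriminant (6)² - 4·(9) = 0, so r = -3 is a repeated root.
Hence u_h = (C1 + C2*x)*exp(-3*x).
Try u_p = A*cos(x) + B*sin(x). Substituting and equating the coefficients of cos(x) and sin(x) gives A = 2/25, B = 3/50, so u_p = 2*cos(x)/25 + 3*sin(x)/50.
General solution: u = 2*cos(x)/25 + 3*sin(x)/50 + C1*exp(-3*x) + C2*x*exp(-3*x).
Apply the initial conditions: u(0) = 2/25 + C1 = 3 and u'(0) = 3/50 + C2 - 3*C1 = 2. Solving gives C1 = 73/25, C2 = 107/10.

u = 2*cos(x)/25 + 3*sin(x)/50 + 73*exp(-3*x)/25 + 107*x*exp(-3*x)/10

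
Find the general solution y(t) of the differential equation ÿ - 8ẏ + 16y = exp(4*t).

Characteristic equation r² - 8r + 16 = 0 has discriminant (-8)² - 4·(16) = 0, so r = 4 is a repeated root.
Hence y_h = (C1 + C2*t)*exp(4*t).
Since exp(4*t) solves the homogeneous equation (r = 4 is a root of multiplicity 2), multiply the trial by t^2. Try y_p = A*t^2*exp(4*t). Substituting into the equation and dividing by exp(4*t) gives A = 1/2, so y_p = t^2*exp(4*t)/2.

y = C1*exp(4*t) + t**2*exp(4*t)/2 + C2*t*exp(4*t)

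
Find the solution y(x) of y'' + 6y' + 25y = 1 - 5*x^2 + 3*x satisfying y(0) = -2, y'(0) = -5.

Characteristic equation r² + 6r + 25 = 0 has discriminant (6)² - 4·(25) = -64 < 0, so r = -3 ± 4i.
Hence y_h = C1*cos(4*x)*exp(-3*x) + C2*exp(-3*x)*sin(4*x).
For the particular solution try y_p = A0 + A1*x + A2*x^2. Substituting and matching coefficients of each power of x gives A0 = 13/3125, A1 = 27/125, A2 = -1/5, so y_p = 13/3125 - x^2/5 + 27*x/125.
General solution: y = 13/3125 - x^2/5 + 27*x/125 + C1*cos(4*x)*exp(-3*x) + C2*exp(-3*x)*sin(4*x).
Apply the initial conditions: y(0) = 13/3125 + C1 = -2 and y'(0) = 27/125 - 3*C1 + 4*C2 = -5. Solving gives C1 = -6263/3125, C2 = -35089/12500.

y = 13/3125 - x**2/5 + 27*x/125 - 35089*exp(-3*x)*sin(4*x)/12500 - 6263*cos(4*x)*exp(-3*x)/3125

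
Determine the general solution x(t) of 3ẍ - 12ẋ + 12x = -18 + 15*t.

x = -1/4 + 5*t/4 + C1*exp(2*t) + C2*t*exp(2*t)

Divide through by 3: x'' - 4x' + 4x = -6 + 5*t.
Characteristic equation r² - 4r + 4 = 0 has discriminant (-4)² - 4·(4) = 0, so r = 2 is a repeated root.
Hence x_h = (C1 + C2*t)*exp(2*t).
For the particular solution try x_p = A0 + A1*t. Substituting and matching coefficients of each power of t gives A0 = -1/4, A1 = 5/4, so x_p = -1/4 + 5*t/4.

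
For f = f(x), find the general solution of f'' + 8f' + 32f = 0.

f = C1*cos(4*x)*exp(-4*x) + C2*exp(-4*x)*sin(4*x)

Characteristic equation r² + 8r + 32 = 0 has discriminant (8)² - 4·(32) = -64 < 0, so r = -4 ± 4i.
Hence f_h = C1*cos(4*x)*exp(-4*x) + C2*exp(-4*x)*sin(4*x).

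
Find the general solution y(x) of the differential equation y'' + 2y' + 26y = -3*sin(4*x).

Characteristic equation r² + 2r + 26 = 0 has discriminant (2)² - 4·(26) = -100 < 0, so r = -1 ± 5i.
Hence y_h = C1*cos(5*x)*exp(-x) + C2*exp(-x)*sin(5*x).
Try y_p = A*cos(4*x) + B*sin(4*x). Substituting and equating the coefficients of cos(4x) and sin(4x) gives A = 6/41, B = -15/82, so y_p = -15*sin(4*x)/82 + 6*cos(4*x)/41.

y = -15*sin(4*x)/82 + 6*cos(4*x)/41 + C1*cos(5*x)*exp(-x) + C2*exp(-x)*sin(5*x)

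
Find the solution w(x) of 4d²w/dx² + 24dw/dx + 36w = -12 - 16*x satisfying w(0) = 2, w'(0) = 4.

w = -1/27 - 4*x/9 + 55*exp(-3*x)/27 + 95*x*exp(-3*x)/9

Divide through by 4: w'' + 6w' + 9w = -3 - 4*x.
Characteristic equation r² + 6r + 9 = 0 has discriminant (6)² - 4·(9) = 0, so r = -3 is a repeated root.
Hence w_h = (C1 + C2*x)*exp(-3*x).
For the particular solution try w_p = A0 + A1*x. Substituting and matching coefficients of each power of x gives A0 = -1/27, A1 = -4/9, so w_p = -1/27 - 4*x/9.
General solution: w = -1/27 - 4*x/9 + C1*exp(-3*x) + C2*x*exp(-3*x).
Apply the initial conditions: w(0) = -1/27 + C1 = 2 and w'(0) = -4/9 + C2 - 3*C1 = 4. Solving gives C1 = 55/27, C2 = 95/9.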